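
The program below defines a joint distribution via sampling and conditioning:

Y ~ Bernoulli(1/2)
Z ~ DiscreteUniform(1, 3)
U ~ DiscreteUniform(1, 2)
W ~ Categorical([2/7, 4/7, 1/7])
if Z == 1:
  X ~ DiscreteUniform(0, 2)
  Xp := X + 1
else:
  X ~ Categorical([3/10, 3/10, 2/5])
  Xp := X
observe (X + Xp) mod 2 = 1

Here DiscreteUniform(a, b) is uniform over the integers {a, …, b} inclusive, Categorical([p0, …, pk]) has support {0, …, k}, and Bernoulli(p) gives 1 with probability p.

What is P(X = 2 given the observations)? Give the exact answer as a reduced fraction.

P(X = 2 | obs) = 1/3

Enumerate traces; 36 have nonzero weight after conditioning:
  (Y=0, Z=1, U=1, W=0, X=0) weight 1/126
  (Y=0, Z=1, U=1, W=0, X=1) weight 1/126
  (Y=0, Z=1, U=1, W=0, X=2) weight 1/126
  (Y=0, Z=1, U=1, W=1, X=0) weight 1/63
  (Y=0, Z=1, U=1, W=1, X=1) weight 1/63
  (Y=0, Z=1, U=1, W=1, X=2) weight 1/63
  (Y=0, Z=1, U=1, W=2, X=0) weight 1/252
  (Y=0, Z=1, U=1, W=2, X=1) weight 1/252
  … 28 more
Group by X:
  weight(X=0) = 1/9
  weight(X=1) = 1/9
  weight(X=2) = 1/9
Total weight = 1/9 + 1/9 + 1/9 = 1/3
P(X=0 | obs) = 1/9 / 1/3 = 1/3
P(X=1 | obs) = 1/9 / 1/3 = 1/3
P(X=2 | obs) = 1/9 / 1/3 = 1/3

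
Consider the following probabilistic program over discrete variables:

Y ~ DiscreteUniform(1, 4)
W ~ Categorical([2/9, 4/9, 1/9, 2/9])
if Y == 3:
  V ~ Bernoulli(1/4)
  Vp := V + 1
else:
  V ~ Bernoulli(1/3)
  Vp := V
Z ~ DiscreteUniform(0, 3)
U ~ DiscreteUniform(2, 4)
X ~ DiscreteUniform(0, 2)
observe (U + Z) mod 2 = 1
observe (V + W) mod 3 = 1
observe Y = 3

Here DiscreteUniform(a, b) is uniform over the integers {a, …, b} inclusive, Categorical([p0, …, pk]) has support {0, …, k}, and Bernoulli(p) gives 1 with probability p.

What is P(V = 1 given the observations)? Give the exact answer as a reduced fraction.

Enumerate traces; 54 have nonzero weight after conditioning:
  (Y=3, W=0, V=1, Z=0, U=3, X=0) weight 1/2592
  (Y=3, W=0, V=1, Z=0, U=3, X=1) weight 1/2592
  (Y=3, W=0, V=1, Z=0, U=3, X=2) weight 1/2592
  (Y=3, W=0, V=1, Z=1, U=2, X=0) weight 1/2592
  (Y=3, W=0, V=1, Z=1, U=2, X=1) weight 1/2592
  (Y=3, W=0, V=1, Z=1, U=2, X=2) weight 1/2592
  (Y=3, W=0, V=1, Z=1, U=4, X=0) weight 1/2592
  (Y=3, W=0, V=1, Z=1, U=4, X=1) weight 1/2592
  (Y=3, W=1, V=0, Z=0, U=3, X=0) weight 1/432
  … 45 more
Group by V:
  weight(V=0) = 1/24
  weight(V=1) = 1/72
Total weight = 1/24 + 1/72 = 1/18
P(V=0 | obs) = 1/24 / 1/18 = 3/4
P(V=1 | obs) = 1/72 / 1/18 = 1/4

P(V = 1 | obs) = 1/4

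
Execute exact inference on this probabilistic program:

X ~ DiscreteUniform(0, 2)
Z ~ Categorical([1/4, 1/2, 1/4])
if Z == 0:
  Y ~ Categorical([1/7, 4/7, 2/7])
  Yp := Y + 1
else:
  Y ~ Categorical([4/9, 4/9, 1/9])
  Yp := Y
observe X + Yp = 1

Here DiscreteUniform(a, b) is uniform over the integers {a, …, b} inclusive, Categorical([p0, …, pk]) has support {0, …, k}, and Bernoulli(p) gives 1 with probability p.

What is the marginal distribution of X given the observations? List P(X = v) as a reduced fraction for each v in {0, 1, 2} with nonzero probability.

Enumerate traces; 5 have nonzero weight after conditioning:
  (X=0, Z=0, Y=0) weight 1/84
  (X=0, Z=1, Y=1) weight 2/27
  (X=0, Z=2, Y=1) weight 1/27
  (X=1, Z=1, Y=0) weight 2/27
  (X=1, Z=2, Y=0) weight 1/27
Group by X:
  weight(X=0) = 31/252
  weight(X=1) = 1/9
Total weight = 31/252 + 1/9 = 59/252
P(X=0 | obs) = 31/252 / 59/252 = 31/59
P(X=1 | obs) = 1/9 / 59/252 = 28/59

P(X=0) = 31/59, P(X=1) = 28/59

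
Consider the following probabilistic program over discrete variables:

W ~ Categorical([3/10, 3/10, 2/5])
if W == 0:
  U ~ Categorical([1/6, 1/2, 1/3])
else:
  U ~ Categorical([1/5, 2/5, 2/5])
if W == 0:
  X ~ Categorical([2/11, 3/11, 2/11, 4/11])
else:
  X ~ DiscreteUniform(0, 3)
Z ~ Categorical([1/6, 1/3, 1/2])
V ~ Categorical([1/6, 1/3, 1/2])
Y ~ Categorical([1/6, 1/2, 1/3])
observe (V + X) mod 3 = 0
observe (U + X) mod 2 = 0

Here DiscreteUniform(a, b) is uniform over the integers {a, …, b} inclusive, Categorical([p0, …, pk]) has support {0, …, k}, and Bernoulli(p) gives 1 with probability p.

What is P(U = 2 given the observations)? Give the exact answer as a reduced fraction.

Enumerate traces; 162 have nonzero weight after conditioning:
  (W=0, U=0, X=0, Z=0, V=0, Y=0) weight 1/23760
  (W=0, U=0, X=0, Z=0, V=0, Y=1) weight 1/7920
  (W=0, U=0, X=0, Z=0, V=0, Y=2) weight 1/11880
  (W=0, U=0, X=0, Z=1, V=0, Y=0) weight 1/11880
  (W=0, U=0, X=0, Z=1, V=0, Y=1) weight 1/3960
  (W=0, U=0, X=0, Z=1, V=0, Y=2) weight 1/5940
  (W=0, U=0, X=0, Z=2, V=0, Y=0) weight 1/7920
  (W=0, U=0, X=0, Z=2, V=0, Y=1) weight 1/2640
  (W=0, U=1, X=1, Z=0, V=2, Y=0) weight 1/1760
  (W=0, U=2, X=0, Z=0, V=0, Y=0) weight 1/11880
  … 152 more
Group by U:
  weight(U=0) = 97/4400
  weight(U=1) = 503/6600
  weight(U=2) = 97/2200
Total weight = 97/4400 + 503/6600 + 97/2200 = 1879/13200
P(U=0 | obs) = 97/4400 / 1879/13200 = 291/1879
P(U=1 | obs) = 503/6600 / 1879/13200 = 1006/1879
P(U=2 | obs) = 97/2200 / 1879/13200 = 582/1879

P(U = 2 | obs) = 582/1879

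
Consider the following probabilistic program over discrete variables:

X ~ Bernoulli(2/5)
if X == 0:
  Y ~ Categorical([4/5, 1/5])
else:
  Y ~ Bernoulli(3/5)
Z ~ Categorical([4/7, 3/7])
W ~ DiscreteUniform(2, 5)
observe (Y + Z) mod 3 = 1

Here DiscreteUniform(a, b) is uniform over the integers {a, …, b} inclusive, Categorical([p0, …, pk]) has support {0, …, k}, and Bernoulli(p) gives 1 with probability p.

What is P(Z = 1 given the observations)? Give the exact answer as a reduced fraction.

P(Z = 1 | obs) = 4/7

Enumerate traces; 16 have nonzero weight after conditioning:
  (X=0, Y=0, Z=1, W=2) weight 9/175
  (X=0, Y=0, Z=1, W=3) weight 9/175
  (X=0, Y=0, Z=1, W=4) weight 9/175
  (X=0, Y=0, Z=1, W=5) weight 9/175
  (X=0, Y=1, Z=0, W=2) weight 3/175
  (X=0, Y=1, Z=0, W=3) weight 3/175
  (X=0, Y=1, Z=0, W=4) weight 3/175
  (X=0, Y=1, Z=0, W=5) weight 3/175
  … 8 more
Group by Z:
  weight(Z=0) = 36/175
  weight(Z=1) = 48/175
Total weight = 36/175 + 48/175 = 12/25
P(Z=0 | obs) = 36/175 / 12/25 = 3/7
P(Z=1 | obs) = 48/175 / 12/25 = 4/7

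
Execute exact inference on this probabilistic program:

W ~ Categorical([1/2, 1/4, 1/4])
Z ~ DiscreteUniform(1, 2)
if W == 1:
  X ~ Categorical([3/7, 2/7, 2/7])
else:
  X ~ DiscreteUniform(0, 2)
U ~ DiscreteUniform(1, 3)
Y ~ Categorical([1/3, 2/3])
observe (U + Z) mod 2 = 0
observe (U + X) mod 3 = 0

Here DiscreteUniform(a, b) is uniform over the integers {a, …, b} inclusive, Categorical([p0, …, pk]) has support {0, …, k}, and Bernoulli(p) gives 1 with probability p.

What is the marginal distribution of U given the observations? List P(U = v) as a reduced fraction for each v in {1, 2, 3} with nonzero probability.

Enumerate traces; 18 have nonzero weight after conditioning:
  (W=0, Z=1, X=0, U=3, Y=0) weight 1/108
  (W=0, Z=1, X=0, U=3, Y=1) weight 1/54
  (W=0, Z=1, X=2, U=1, Y=0) weight 1/108
  (W=0, Z=1, X=2, U=1, Y=1) weight 1/54
  (W=0, Z=2, X=1, U=2, Y=0) weight 1/108
  (W=0, Z=2, X=1, U=2, Y=1) weight 1/54
  (W=1, Z=1, X=0, U=3, Y=0) weight 1/168
  (W=1, Z=1, X=0, U=3, Y=1) weight 1/84
  … 10 more
Group by U:
  weight(U=1) = 3/56
  weight(U=2) = 3/56
  weight(U=3) = 5/84
Total weight = 3/56 + 3/56 + 5/84 = 1/6
P(U=1 | obs) = 3/56 / 1/6 = 9/28
P(U=2 | obs) = 3/56 / 1/6 = 9/28
P(U=3 | obs) = 5/84 / 1/6 = 5/14

P(U=1) = 9/28, P(U=2) = 9/28, P(U=3) = 5/14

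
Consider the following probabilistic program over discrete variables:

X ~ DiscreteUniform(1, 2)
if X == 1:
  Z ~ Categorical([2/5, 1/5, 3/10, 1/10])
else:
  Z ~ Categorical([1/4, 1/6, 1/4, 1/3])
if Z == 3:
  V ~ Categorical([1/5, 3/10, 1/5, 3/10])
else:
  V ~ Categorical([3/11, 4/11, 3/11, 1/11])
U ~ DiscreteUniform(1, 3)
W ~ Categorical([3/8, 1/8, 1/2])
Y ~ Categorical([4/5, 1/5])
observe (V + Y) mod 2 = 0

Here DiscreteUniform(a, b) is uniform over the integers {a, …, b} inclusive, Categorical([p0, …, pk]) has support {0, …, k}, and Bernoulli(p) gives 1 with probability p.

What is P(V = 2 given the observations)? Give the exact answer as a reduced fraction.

P(V = 2 | obs) = 848/2097

Enumerate traces; 288 have nonzero weight after conditioning:
  (X=1, Z=0, V=0, U=1, W=0, Y=0) weight 3/550
  (X=1, Z=0, V=0, U=1, W=1, Y=0) weight 1/550
  (X=1, Z=0, V=0, U=1, W=2, Y=0) weight 2/275
  (X=1, Z=0, V=0, U=2, W=0, Y=0) weight 3/550
  (X=1, Z=0, V=0, U=2, W=1, Y=0) weight 1/550
  (X=1, Z=0, V=0, U=2, W=2, Y=0) weight 2/275
  (X=1, Z=0, V=0, U=3, W=0, Y=0) weight 3/550
  (X=1, Z=0, V=0, U=3, W=1, Y=0) weight 1/550
  (X=1, Z=0, V=1, U=1, W=0, Y=1) weight 1/550
  (X=1, Z=0, V=2, U=1, W=0, Y=0) weight 3/550
  … 278 more
Group by V:
  weight(V=0) = 848/4125
  weight(V=1) = 2309/33000
  weight(V=2) = 848/4125
  weight(V=3) = 899/33000
Total weight = 848/4125 + 2309/33000 + 848/4125 + 899/33000 = 699/1375
P(V=0 | obs) = 848/4125 / 699/1375 = 848/2097
P(V=1 | obs) = 2309/33000 / 699/1375 = 2309/16776
P(V=2 | obs) = 848/4125 / 699/1375 = 848/2097
P(V=3 | obs) = 899/33000 / 699/1375 = 899/16776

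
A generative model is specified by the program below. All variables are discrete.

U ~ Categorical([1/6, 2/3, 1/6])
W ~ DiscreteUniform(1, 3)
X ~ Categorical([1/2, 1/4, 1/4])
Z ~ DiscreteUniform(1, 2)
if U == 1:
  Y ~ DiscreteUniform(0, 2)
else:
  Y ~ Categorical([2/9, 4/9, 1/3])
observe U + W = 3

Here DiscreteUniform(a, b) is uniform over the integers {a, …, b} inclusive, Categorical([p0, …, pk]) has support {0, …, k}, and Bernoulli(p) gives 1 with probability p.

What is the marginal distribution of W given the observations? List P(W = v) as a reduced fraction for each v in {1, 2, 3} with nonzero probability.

P(W=1) = 1/6, P(W=2) = 2/3, P(W=3) = 1/6

Enumerate traces; 54 have nonzero weight after conditioning:
  (U=0, W=3, X=0, Z=1, Y=0) weight 1/324
  (U=0, W=3, X=0, Z=1, Y=1) weight 1/162
  (U=0, W=3, X=0, Z=1, Y=2) weight 1/216
  (U=0, W=3, X=0, Z=2, Y=0) weight 1/324
  (U=0, W=3, X=0, Z=2, Y=1) weight 1/162
  (U=0, W=3, X=0, Z=2, Y=2) weight 1/216
  (U=0, W=3, X=1, Z=1, Y=0) weight 1/648
  (U=0, W=3, X=1, Z=1, Y=1) weight 1/324
  (U=1, W=2, X=0, Z=1, Y=0) weight 1/54
  (U=2, W=1, X=0, Z=1, Y=0) weight 1/324
  … 44 more
Group by W:
  weight(W=1) = 1/18
  weight(W=2) = 2/9
  weight(W=3) = 1/18
Total weight = 1/18 + 2/9 + 1/18 = 1/3
P(W=1 | obs) = 1/18 / 1/3 = 1/6
P(W=2 | obs) = 2/9 / 1/3 = 2/3
P(W=3 | obs) = 1/18 / 1/3 = 1/6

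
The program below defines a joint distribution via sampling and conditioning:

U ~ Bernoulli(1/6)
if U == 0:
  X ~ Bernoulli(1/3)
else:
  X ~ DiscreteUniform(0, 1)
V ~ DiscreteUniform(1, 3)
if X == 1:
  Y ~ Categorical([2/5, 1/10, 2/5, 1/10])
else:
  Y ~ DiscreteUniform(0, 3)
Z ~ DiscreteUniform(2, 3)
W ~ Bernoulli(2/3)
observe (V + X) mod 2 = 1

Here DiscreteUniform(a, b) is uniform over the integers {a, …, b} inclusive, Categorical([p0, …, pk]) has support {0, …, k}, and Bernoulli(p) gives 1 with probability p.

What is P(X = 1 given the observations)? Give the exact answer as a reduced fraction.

P(X = 1 | obs) = 13/59

Enumerate traces; 96 have nonzero weight after conditioning:
  (U=0, X=0, V=1, Y=0, Z=2, W=0) weight 5/648
  (U=0, X=0, V=1, Y=0, Z=2, W=1) weight 5/324
  (U=0, X=0, V=1, Y=0, Z=3, W=0) weight 5/648
  (U=0, X=0, V=1, Y=0, Z=3, W=1) weight 5/324
  (U=0, X=0, V=1, Y=1, Z=2, W=0) weight 5/648
  (U=0, X=0, V=1, Y=1, Z=2, W=1) weight 5/324
  (U=0, X=0, V=1, Y=1, Z=3, W=0) weight 5/648
  (U=0, X=0, V=1, Y=1, Z=3, W=1) weight 5/324
  (U=0, X=1, V=2, Y=0, Z=2, W=0) weight 1/162
  … 87 more
Group by X:
  weight(X=0) = 23/54
  weight(X=1) = 13/108
Total weight = 23/54 + 13/108 = 59/108
P(X=0 | obs) = 23/54 / 59/108 = 46/59
P(X=1 | obs) = 13/108 / 59/108 = 13/59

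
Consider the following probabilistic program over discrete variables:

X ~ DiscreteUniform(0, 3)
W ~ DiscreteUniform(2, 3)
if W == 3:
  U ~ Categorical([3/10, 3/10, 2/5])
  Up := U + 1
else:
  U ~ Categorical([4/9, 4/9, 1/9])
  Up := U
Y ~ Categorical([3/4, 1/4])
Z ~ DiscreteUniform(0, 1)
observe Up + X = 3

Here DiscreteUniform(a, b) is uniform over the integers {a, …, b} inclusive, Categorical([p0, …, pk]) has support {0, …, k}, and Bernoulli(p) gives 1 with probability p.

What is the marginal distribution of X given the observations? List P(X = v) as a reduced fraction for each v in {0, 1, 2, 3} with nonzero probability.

Enumerate traces; 24 have nonzero weight after conditioning:
  (X=0, W=3, U=2, Y=0, Z=0) weight 3/160
  (X=0, W=3, U=2, Y=0, Z=1) weight 3/160
  (X=0, W=3, U=2, Y=1, Z=0) weight 1/160
  (X=0, W=3, U=2, Y=1, Z=1) weight 1/160
  (X=1, W=2, U=2, Y=0, Z=0) weight 1/192
  (X=1, W=2, U=2, Y=0, Z=1) weight 1/192
  (X=1, W=2, U=2, Y=1, Z=0) weight 1/576
  (X=1, W=2, U=2, Y=1, Z=1) weight 1/576
  (X=2, W=2, U=1, Y=0, Z=0) weight 1/48
  (X=3, W=2, U=0, Y=0, Z=0) weight 1/48
  … 14 more
Group by X:
  weight(X=0) = 1/20
  weight(X=1) = 37/720
  weight(X=2) = 67/720
  weight(X=3) = 1/18
Total weight = 1/20 + 37/720 + 67/720 + 1/18 = 1/4
P(X=0 | obs) = 1/20 / 1/4 = 1/5
P(X=1 | obs) = 37/720 / 1/4 = 37/180
P(X=2 | obs) = 67/720 / 1/4 = 67/180
P(X=3 | obs) = 1/18 / 1/4 = 2/9

P(X=0) = 1/5, P(X=1) = 37/180, P(X=2) = 67/180, P(X=3) = 2/9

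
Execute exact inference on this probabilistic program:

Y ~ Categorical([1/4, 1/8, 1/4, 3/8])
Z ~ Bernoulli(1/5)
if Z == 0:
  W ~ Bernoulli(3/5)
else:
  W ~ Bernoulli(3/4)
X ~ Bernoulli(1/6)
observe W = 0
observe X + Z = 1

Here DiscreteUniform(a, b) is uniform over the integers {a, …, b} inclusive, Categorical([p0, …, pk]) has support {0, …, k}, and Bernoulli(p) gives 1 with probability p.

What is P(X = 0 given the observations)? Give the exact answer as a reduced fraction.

Enumerate traces; 8 have nonzero weight after conditioning:
  (Y=0, Z=0, W=0, X=1) weight 1/75
  (Y=0, Z=1, W=0, X=0) weight 1/96
  (Y=1, Z=0, W=0, X=1) weight 1/150
  (Y=1, Z=1, W=0, X=0) weight 1/192
  (Y=2, Z=0, W=0, X=1) weight 1/75
  (Y=2, Z=1, W=0, X=0) weight 1/96
  (Y=3, Z=0, W=0, X=1) weight 1/50
  (Y=3, Z=1, W=0, X=0) weight 1/64
Group by X:
  weight(X=0) = 1/24
  weight(X=1) = 4/75
Total weight = 1/24 + 4/75 = 19/200
P(X=0 | obs) = 1/24 / 19/200 = 25/57
P(X=1 | obs) = 4/75 / 19/200 = 32/57

P(X = 0 | obs) = 25/57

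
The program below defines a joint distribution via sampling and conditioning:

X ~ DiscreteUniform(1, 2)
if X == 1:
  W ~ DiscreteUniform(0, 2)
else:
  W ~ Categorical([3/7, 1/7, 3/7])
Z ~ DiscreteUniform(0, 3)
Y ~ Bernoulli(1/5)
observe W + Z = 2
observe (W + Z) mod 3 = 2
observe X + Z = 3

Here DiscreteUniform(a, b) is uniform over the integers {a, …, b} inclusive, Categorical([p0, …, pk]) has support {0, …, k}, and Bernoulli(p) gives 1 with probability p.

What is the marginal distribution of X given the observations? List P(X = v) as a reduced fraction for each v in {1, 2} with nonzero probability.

Enumerate traces; 4 have nonzero weight after conditioning:
  (X=1, W=0, Z=2, Y=0) weight 1/30
  (X=1, W=0, Z=2, Y=1) weight 1/120
  (X=2, W=1, Z=1, Y=0) weight 1/70
  (X=2, W=1, Z=1, Y=1) weight 1/280
Group by X:
  weight(X=1) = 1/24
  weight(X=2) = 1/56
Total weight = 1/24 + 1/56 = 5/84
P(X=1 | obs) = 1/24 / 5/84 = 7/10
P(X=2 | obs) = 1/56 / 5/84 = 3/10

P(X=1) = 7/10, P(X=2) = 3/10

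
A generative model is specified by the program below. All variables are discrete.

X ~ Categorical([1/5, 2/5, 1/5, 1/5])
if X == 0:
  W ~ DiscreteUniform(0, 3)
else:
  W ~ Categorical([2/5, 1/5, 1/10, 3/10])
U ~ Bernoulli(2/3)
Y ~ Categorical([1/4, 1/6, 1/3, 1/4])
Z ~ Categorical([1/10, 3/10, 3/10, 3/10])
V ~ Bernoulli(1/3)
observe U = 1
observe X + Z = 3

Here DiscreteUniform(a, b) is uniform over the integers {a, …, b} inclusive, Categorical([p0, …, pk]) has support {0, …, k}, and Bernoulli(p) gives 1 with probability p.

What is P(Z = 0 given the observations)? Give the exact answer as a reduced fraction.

Enumerate traces; 128 have nonzero weight after conditioning:
  (X=0, W=0, U=1, Y=0, Z=3, V=0) weight 1/600
  (X=0, W=0, U=1, Y=0, Z=3, V=1) weight 1/1200
  (X=0, W=0, U=1, Y=1, Z=3, V=0) weight 1/900
  (X=0, W=0, U=1, Y=1, Z=3, V=1) weight 1/1800
  (X=0, W=0, U=1, Y=2, Z=3, V=0) weight 1/450
  (X=0, W=0, U=1, Y=2, Z=3, V=1) weight 1/900
  (X=0, W=0, U=1, Y=3, Z=3, V=0) weight 1/600
  (X=0, W=0, U=1, Y=3, Z=3, V=1) weight 1/1200
  (X=1, W=0, U=1, Y=0, Z=2, V=0) weight 2/375
  (X=2, W=0, U=1, Y=0, Z=1, V=0) weight 1/375
  … 118 more
Group by Z:
  weight(Z=0) = 1/75
  weight(Z=1) = 1/25
  weight(Z=2) = 2/25
  weight(Z=3) = 1/25
Total weight = 1/75 + 1/25 + 2/25 + 1/25 = 13/75
P(Z=0 | obs) = 1/75 / 13/75 = 1/13
P(Z=1 | obs) = 1/25 / 13/75 = 3/13
P(Z=2 | obs) = 2/25 / 13/75 = 6/13
P(Z=3 | obs) = 1/25 / 13/75 = 3/13

P(Z = 0 | obs) = 1/13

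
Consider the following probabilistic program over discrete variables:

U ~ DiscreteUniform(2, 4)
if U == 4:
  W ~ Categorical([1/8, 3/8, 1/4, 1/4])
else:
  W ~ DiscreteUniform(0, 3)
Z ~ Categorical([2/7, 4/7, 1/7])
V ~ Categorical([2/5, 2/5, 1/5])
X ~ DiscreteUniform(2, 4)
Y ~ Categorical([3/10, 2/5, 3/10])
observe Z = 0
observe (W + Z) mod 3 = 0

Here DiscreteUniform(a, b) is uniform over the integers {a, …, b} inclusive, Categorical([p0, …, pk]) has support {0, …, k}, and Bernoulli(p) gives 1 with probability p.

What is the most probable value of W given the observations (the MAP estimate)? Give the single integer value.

Enumerate traces; 162 have nonzero weight after conditioning:
  (U=2, W=0, Z=0, V=0, X=2, Y=0) weight 1/1050
  (U=2, W=0, Z=0, V=0, X=2, Y=1) weight 2/1575
  (U=2, W=0, Z=0, V=0, X=2, Y=2) weight 1/1050
  (U=2, W=0, Z=0, V=0, X=3, Y=0) weight 1/1050
  (U=2, W=0, Z=0, V=0, X=3, Y=1) weight 2/1575
  (U=2, W=0, Z=0, V=0, X=3, Y=2) weight 1/1050
  (U=2, W=0, Z=0, V=0, X=4, Y=0) weight 1/1050
  (U=2, W=0, Z=0, V=0, X=4, Y=1) weight 2/1575
  (U=2, W=3, Z=0, V=0, X=2, Y=0) weight 1/1050
  … 153 more
Group by W:
  weight(W=0) = 5/84
  weight(W=3) = 1/14
Total weight = 5/84 + 1/14 = 11/84
P(W=0 | obs) = 5/84 / 11/84 = 5/11
P(W=3 | obs) = 1/14 / 11/84 = 6/11
argmax = 3

argmax_v P(W = v | obs) = 3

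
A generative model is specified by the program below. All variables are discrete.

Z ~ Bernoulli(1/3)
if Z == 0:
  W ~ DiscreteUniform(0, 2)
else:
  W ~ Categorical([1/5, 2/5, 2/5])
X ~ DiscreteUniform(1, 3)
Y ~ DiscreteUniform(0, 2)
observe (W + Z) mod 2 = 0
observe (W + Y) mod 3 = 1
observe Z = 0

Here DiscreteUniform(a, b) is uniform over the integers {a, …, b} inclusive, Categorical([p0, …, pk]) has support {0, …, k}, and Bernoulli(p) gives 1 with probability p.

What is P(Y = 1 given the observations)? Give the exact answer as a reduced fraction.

P(Y = 1 | obs) = 1/2

Enumerate traces; 6 have nonzero weight after conditioning:
  (Z=0, W=0, X=1, Y=1) weight 2/81
  (Z=0, W=0, X=2, Y=1) weight 2/81
  (Z=0, W=0, X=3, Y=1) weight 2/81
  (Z=0, W=2, X=1, Y=2) weight 2/81
  (Z=0, W=2, X=2, Y=2) weight 2/81
  (Z=0, W=2, X=3, Y=2) weight 2/81
Group by Y:
  weight(Y=1) = 2/27
  weight(Y=2) = 2/27
Total weight = 2/27 + 2/27 = 4/27
P(Y=1 | obs) = 2/27 / 4/27 = 1/2
P(Y=2 | obs) = 2/27 / 4/27 = 1/2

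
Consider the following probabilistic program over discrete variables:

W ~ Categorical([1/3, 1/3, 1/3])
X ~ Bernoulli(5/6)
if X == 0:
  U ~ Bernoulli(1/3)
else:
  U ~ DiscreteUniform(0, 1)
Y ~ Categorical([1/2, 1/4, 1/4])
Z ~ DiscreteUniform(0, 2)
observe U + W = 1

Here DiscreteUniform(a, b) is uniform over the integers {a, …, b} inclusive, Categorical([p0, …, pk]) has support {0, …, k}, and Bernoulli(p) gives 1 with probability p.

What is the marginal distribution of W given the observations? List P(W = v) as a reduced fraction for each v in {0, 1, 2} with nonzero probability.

P(W=0) = 17/36, P(W=1) = 19/36

Enumerate traces; 36 have nonzero weight after conditioning:
  (W=0, X=0, U=1, Y=0, Z=0) weight 1/324
  (W=0, X=0, U=1, Y=0, Z=1) weight 1/324
  (W=0, X=0, U=1, Y=0, Z=2) weight 1/324
  (W=0, X=0, U=1, Y=1, Z=0) weight 1/648
  (W=0, X=0, U=1, Y=1, Z=1) weight 1/648
  (W=0, X=0, U=1, Y=1, Z=2) weight 1/648
  (W=0, X=0, U=1, Y=2, Z=0) weight 1/648
  (W=0, X=0, U=1, Y=2, Z=1) weight 1/648
  (W=1, X=0, U=0, Y=0, Z=0) weight 1/162
  … 27 more
Group by W:
  weight(W=0) = 17/108
  weight(W=1) = 19/108
Total weight = 17/108 + 19/108 = 1/3
P(W=0 | obs) = 17/108 / 1/3 = 17/36
P(W=1 | obs) = 19/108 / 1/3 = 19/36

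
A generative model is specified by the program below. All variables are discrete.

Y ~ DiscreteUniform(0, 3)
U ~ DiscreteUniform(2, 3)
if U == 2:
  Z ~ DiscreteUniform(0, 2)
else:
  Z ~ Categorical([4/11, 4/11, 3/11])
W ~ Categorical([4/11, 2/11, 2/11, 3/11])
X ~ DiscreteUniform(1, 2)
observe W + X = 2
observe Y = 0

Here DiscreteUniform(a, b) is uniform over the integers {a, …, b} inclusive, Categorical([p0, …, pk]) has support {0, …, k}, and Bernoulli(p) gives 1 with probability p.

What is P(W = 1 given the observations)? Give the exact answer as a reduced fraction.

Enumerate traces; 12 have nonzero weight after conditioning:
  (Y=0, U=2, Z=0, W=0, X=2) weight 1/132
  (Y=0, U=2, Z=0, W=1, X=1) weight 1/264
  (Y=0, U=2, Z=1, W=0, X=2) weight 1/132
  (Y=0, U=2, Z=1, W=1, X=1) weight 1/264
  (Y=0, U=2, Z=2, W=0, X=2) weight 1/132
  (Y=0, U=2, Z=2, W=1, X=1) weight 1/264
  (Y=0, U=3, Z=0, W=0, X=2) weight 1/121
  (Y=0, U=3, Z=0, W=1, X=1) weight 1/242
  … 4 more
Group by W:
  weight(W=0) = 1/22
  weight(W=1) = 1/44
Total weight = 1/22 + 1/44 = 3/44
P(W=0 | obs) = 1/22 / 3/44 = 2/3
P(W=1 | obs) = 1/44 / 3/44 = 1/3

P(W = 1 | obs) = 1/3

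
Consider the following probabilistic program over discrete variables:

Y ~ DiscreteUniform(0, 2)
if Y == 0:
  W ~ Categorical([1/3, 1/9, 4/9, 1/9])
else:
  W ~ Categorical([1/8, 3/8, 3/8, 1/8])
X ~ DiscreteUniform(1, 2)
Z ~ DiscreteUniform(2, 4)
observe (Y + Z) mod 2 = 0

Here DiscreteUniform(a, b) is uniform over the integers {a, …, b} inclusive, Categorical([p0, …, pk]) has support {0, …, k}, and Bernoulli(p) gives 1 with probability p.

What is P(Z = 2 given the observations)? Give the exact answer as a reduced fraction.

Enumerate traces; 40 have nonzero weight after conditioning:
  (Y=0, W=0, X=1, Z=2) weight 1/54
  (Y=0, W=0, X=1, Z=4) weight 1/54
  (Y=0, W=0, X=2, Z=2) weight 1/54
  (Y=0, W=0, X=2, Z=4) weight 1/54
  (Y=0, W=1, X=1, Z=2) weight 1/162
  (Y=0, W=1, X=1, Z=4) weight 1/162
  (Y=0, W=1, X=2, Z=2) weight 1/162
  (Y=0, W=1, X=2, Z=4) weight 1/162
  (Y=1, W=0, X=1, Z=3) weight 1/144
  … 31 more
Group by Z:
  weight(Z=2) = 2/9
  weight(Z=3) = 1/9
  weight(Z=4) = 2/9
Total weight = 2/9 + 1/9 + 2/9 = 5/9
P(Z=2 | obs) = 2/9 / 5/9 = 2/5
P(Z=3 | obs) = 1/9 / 5/9 = 1/5
P(Z=4 | obs) = 2/9 / 5/9 = 2/5

P(Z = 2 | obs) = 2/5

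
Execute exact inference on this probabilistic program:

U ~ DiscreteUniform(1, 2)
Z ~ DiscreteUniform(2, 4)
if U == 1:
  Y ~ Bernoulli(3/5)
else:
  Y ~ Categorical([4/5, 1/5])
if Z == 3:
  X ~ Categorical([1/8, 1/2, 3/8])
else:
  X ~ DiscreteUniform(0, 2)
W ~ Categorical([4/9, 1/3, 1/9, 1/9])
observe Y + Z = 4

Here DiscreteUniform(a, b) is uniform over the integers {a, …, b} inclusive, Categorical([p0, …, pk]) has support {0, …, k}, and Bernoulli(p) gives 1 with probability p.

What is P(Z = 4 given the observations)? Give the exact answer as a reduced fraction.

P(Z = 4 | obs) = 3/5

Enumerate traces; 48 have nonzero weight after conditioning:
  (U=1, Z=3, Y=1, X=0, W=0) weight 1/180
  (U=1, Z=3, Y=1, X=0, W=1) weight 1/240
  (U=1, Z=3, Y=1, X=0, W=2) weight 1/720
  (U=1, Z=3, Y=1, X=0, W=3) weight 1/720
  (U=1, Z=3, Y=1, X=1, W=0) weight 1/45
  (U=1, Z=3, Y=1, X=1, W=1) weight 1/60
  (U=1, Z=3, Y=1, X=1, W=2) weight 1/180
  (U=1, Z=3, Y=1, X=1, W=3) weight 1/180
  (U=1, Z=4, Y=0, X=0, W=0) weight 4/405
  … 39 more
Group by Z:
  weight(Z=3) = 2/15
  weight(Z=4) = 1/5
Total weight = 2/15 + 1/5 = 1/3
P(Z=3 | obs) = 2/15 / 1/3 = 2/5
P(Z=4 | obs) = 1/5 / 1/3 = 3/5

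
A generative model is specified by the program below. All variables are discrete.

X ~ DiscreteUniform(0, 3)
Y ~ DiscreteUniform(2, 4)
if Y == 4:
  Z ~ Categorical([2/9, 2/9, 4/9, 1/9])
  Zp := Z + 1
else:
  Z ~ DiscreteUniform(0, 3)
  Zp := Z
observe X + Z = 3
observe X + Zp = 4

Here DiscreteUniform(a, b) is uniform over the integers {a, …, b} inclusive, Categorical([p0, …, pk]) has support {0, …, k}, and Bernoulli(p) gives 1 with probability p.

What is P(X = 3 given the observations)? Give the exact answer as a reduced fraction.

P(X = 3 | obs) = 2/9

Enumerate traces; 4 have nonzero weight after conditioning:
  (X=0, Y=4, Z=3) weight 1/108
  (X=1, Y=4, Z=2) weight 1/27
  (X=2, Y=4, Z=1) weight 1/54
  (X=3, Y=4, Z=0) weight 1/54
Group by X:
  weight(X=0) = 1/108
  weight(X=1) = 1/27
  weight(X=2) = 1/54
  weight(X=3) = 1/54
Total weight = 1/108 + 1/27 + 1/54 + 1/54 = 1/12
P(X=0 | obs) = 1/108 / 1/12 = 1/9
P(X=1 | obs) = 1/27 / 1/12 = 4/9
P(X=2 | obs) = 1/54 / 1/12 = 2/9
P(X=3 | obs) = 1/54 / 1/12 = 2/9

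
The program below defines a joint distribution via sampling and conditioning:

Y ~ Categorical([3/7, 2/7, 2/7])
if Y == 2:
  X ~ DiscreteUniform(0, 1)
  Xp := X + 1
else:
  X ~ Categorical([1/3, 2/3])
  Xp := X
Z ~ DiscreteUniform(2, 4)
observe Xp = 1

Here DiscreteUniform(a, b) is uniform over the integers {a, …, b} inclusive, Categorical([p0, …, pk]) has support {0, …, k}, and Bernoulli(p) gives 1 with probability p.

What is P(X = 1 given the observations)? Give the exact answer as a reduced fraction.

Enumerate traces; 9 have nonzero weight after conditioning:
  (Y=0, X=1, Z=2) weight 2/21
  (Y=0, X=1, Z=3) weight 2/21
  (Y=0, X=1, Z=4) weight 2/21
  (Y=1, X=1, Z=2) weight 4/63
  (Y=1, X=1, Z=3) weight 4/63
  (Y=1, X=1, Z=4) weight 4/63
  (Y=2, X=0, Z=2) weight 1/21
  (Y=2, X=0, Z=3) weight 1/21
  … 1 more
Group by X:
  weight(X=0) = 1/7
  weight(X=1) = 10/21
Total weight = 1/7 + 10/21 = 13/21
P(X=0 | obs) = 1/7 / 13/21 = 3/13
P(X=1 | obs) = 10/21 / 13/21 = 10/13

P(X = 1 | obs) = 10/13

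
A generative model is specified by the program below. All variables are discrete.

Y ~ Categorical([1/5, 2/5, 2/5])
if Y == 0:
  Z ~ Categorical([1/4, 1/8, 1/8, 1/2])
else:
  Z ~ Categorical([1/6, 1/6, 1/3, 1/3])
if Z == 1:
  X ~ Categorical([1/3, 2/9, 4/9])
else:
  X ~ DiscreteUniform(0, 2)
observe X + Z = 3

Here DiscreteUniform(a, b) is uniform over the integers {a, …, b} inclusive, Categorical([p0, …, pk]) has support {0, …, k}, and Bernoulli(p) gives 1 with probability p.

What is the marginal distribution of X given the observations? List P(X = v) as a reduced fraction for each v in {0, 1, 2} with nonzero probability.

P(X=0) = 132/313, P(X=1) = 105/313, P(X=2) = 76/313

Enumerate traces; 9 have nonzero weight after conditioning:
  (Y=0, Z=1, X=2) weight 1/90
  (Y=0, Z=2, X=1) weight 1/120
  (Y=0, Z=3, X=0) weight 1/30
  (Y=1, Z=1, X=2) weight 4/135
  (Y=1, Z=2, X=1) weight 2/45
  (Y=1, Z=3, X=0) weight 2/45
  (Y=2, Z=1, X=2) weight 4/135
  (Y=2, Z=2, X=1) weight 2/45
  … 1 more
Group by X:
  weight(X=0) = 11/90
  weight(X=1) = 7/72
  weight(X=2) = 19/270
Total weight = 11/90 + 7/72 + 19/270 = 313/1080
P(X=0 | obs) = 11/90 / 313/1080 = 132/313
P(X=1 | obs) = 7/72 / 313/1080 = 105/313
P(X=2 | obs) = 19/270 / 313/1080 = 76/313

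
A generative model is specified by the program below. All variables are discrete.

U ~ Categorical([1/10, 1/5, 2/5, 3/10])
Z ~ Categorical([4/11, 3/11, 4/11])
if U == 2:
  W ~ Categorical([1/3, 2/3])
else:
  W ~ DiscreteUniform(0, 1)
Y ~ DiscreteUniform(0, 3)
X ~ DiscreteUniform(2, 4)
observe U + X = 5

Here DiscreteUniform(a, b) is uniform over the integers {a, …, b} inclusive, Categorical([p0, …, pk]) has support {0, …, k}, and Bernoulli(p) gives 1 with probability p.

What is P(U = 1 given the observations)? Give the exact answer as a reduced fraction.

Enumerate traces; 72 have nonzero weight after conditioning:
  (U=1, Z=0, W=0, Y=0, X=4) weight 1/330
  (U=1, Z=0, W=0, Y=1, X=4) weight 1/330
  (U=1, Z=0, W=0, Y=2, X=4) weight 1/330
  (U=1, Z=0, W=0, Y=3, X=4) weight 1/330
  (U=1, Z=0, W=1, Y=0, X=4) weight 1/330
  (U=1, Z=0, W=1, Y=1, X=4) weight 1/330
  (U=1, Z=0, W=1, Y=2, X=4) weight 1/330
  (U=1, Z=0, W=1, Y=3, X=4) weight 1/330
  (U=2, Z=0, W=0, Y=0, X=3) weight 2/495
  (U=3, Z=0, W=0, Y=0, X=2) weight 1/220
  … 62 more
Group by U:
  weight(U=1) = 1/15
  weight(U=2) = 2/15
  weight(U=3) = 1/10
Total weight = 1/15 + 2/15 + 1/10 = 3/10
P(U=1 | obs) = 1/15 / 3/10 = 2/9
P(U=2 | obs) = 2/15 / 3/10 = 4/9
P(U=3 | obs) = 1/10 / 3/10 = 1/3

P(U = 1 | obs) = 2/9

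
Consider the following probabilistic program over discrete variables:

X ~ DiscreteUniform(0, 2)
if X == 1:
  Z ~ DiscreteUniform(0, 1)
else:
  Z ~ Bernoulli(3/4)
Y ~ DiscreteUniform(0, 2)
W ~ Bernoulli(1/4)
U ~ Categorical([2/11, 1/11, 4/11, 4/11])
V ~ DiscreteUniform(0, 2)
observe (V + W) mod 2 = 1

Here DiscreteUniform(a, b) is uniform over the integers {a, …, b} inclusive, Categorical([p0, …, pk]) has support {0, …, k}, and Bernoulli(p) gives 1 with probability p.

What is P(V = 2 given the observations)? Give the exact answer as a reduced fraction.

Enumerate traces; 216 have nonzero weight after conditioning:
  (X=0, Z=0, Y=0, W=0, U=0, V=1) weight 1/792
  (X=0, Z=0, Y=0, W=0, U=1, V=1) weight 1/1584
  (X=0, Z=0, Y=0, W=0, U=2, V=1) weight 1/396
  (X=0, Z=0, Y=0, W=0, U=3, V=1) weight 1/396
  (X=0, Z=0, Y=0, W=1, U=0, V=0) weight 1/2376
  (X=0, Z=0, Y=0, W=1, U=0, V=2) weight 1/2376
  (X=0, Z=0, Y=0, W=1, U=1, V=0) weight 1/4752
  (X=0, Z=0, Y=0, W=1, U=1, V=2) weight 1/4752
  … 208 more
Group by V:
  weight(V=0) = 1/12
  weight(V=1) = 1/4
  weight(V=2) = 1/12
Total weight = 1/12 + 1/4 + 1/12 = 5/12
P(V=0 | obs) = 1/12 / 5/12 = 1/5
P(V=1 | obs) = 1/4 / 5/12 = 3/5
P(V=2 | obs) = 1/12 / 5/12 = 1/5

P(V = 2 | obs) = 1/5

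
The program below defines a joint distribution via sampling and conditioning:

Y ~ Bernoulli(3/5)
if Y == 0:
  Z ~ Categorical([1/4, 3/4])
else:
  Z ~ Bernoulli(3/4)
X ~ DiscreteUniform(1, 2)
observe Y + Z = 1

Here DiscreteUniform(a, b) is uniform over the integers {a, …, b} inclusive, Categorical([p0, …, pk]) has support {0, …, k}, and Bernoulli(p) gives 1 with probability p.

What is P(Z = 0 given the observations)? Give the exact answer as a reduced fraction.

P(Z = 0 | obs) = 1/3

Enumerate traces; 4 have nonzero weight after conditioning:
  (Y=0, Z=1, X=1) weight 3/20
  (Y=0, Z=1, X=2) weight 3/20
  (Y=1, Z=0, X=1) weight 3/40
  (Y=1, Z=0, X=2) weight 3/40
Group by Z:
  weight(Z=0) = 3/20
  weight(Z=1) = 3/10
Total weight = 3/20 + 3/10 = 9/20
P(Z=0 | obs) = 3/20 / 9/20 = 1/3
P(Z=1 | obs) = 3/10 / 9/20 = 2/3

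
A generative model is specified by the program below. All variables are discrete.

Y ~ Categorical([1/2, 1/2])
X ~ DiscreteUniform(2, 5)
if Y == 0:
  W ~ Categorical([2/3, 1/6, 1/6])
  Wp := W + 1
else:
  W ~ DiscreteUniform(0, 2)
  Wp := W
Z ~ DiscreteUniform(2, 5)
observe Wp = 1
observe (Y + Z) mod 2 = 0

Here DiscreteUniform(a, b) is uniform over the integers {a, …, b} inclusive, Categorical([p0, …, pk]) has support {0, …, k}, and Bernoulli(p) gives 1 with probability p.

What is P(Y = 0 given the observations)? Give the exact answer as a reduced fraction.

Enumerate traces; 16 have nonzero weight after conditioning:
  (Y=0, X=2, W=0, Z=2) weight 1/48
  (Y=0, X=2, W=0, Z=4) weight 1/48
  (Y=0, X=3, W=0, Z=2) weight 1/48
  (Y=0, X=3, W=0, Z=4) weight 1/48
  (Y=0, X=4, W=0, Z=2) weight 1/48
  (Y=0, X=4, W=0, Z=4) weight 1/48
  (Y=0, X=5, W=0, Z=2) weight 1/48
  (Y=0, X=5, W=0, Z=4) weight 1/48
  (Y=1, X=2, W=1, Z=3) weight 1/96
  … 7 more
Group by Y:
  weight(Y=0) = 1/6
  weight(Y=1) = 1/12
Total weight = 1/6 + 1/12 = 1/4
P(Y=0 | obs) = 1/6 / 1/4 = 2/3
P(Y=1 | obs) = 1/12 / 1/4 = 1/3

P(Y = 0 | obs) = 2/3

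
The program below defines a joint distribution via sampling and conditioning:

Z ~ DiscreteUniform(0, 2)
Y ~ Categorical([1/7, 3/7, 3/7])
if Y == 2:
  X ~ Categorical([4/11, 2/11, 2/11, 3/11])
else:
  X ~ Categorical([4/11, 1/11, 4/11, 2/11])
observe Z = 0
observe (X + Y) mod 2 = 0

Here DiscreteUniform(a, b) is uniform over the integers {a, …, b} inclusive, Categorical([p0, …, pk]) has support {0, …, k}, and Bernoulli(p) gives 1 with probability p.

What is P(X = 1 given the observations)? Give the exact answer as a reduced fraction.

Enumerate traces; 6 have nonzero weight after conditioning:
  (Z=0, Y=0, X=0) weight 4/231
  (Z=0, Y=0, X=2) weight 4/231
  (Z=0, Y=1, X=1) weight 1/77
  (Z=0, Y=1, X=3) weight 2/77
  (Z=0, Y=2, X=0) weight 4/77
  (Z=0, Y=2, X=2) weight 2/77
Group by X:
  weight(X=0) = 16/231
  weight(X=1) = 1/77
  weight(X=2) = 10/231
  weight(X=3) = 2/77
Total weight = 16/231 + 1/77 + 10/231 + 2/77 = 5/33
P(X=0 | obs) = 16/231 / 5/33 = 16/35
P(X=1 | obs) = 1/77 / 5/33 = 3/35
P(X=2 | obs) = 10/231 / 5/33 = 2/7
P(X=3 | obs) = 2/77 / 5/33 = 6/35

P(X = 1 | obs) = 3/35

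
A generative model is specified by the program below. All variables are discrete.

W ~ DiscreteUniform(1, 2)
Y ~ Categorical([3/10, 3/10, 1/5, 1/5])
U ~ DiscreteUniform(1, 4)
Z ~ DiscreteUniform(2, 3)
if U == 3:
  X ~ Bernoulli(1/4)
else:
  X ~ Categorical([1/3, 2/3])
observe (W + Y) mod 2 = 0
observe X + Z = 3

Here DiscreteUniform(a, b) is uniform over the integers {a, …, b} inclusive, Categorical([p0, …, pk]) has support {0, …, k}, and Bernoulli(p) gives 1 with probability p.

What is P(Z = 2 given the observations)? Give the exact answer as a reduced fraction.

P(Z = 2 | obs) = 9/16

Enumerate traces; 32 have nonzero weight after conditioning:
  (W=1, Y=1, U=1, Z=2, X=1) weight 1/80
  (W=1, Y=1, U=1, Z=3, X=0) weight 1/160
  (W=1, Y=1, U=2, Z=2, X=1) weight 1/80
  (W=1, Y=1, U=2, Z=3, X=0) weight 1/160
  (W=1, Y=1, U=3, Z=2, X=1) weight 3/640
  (W=1, Y=1, U=3, Z=3, X=0) weight 9/640
  (W=1, Y=1, U=4, Z=2, X=1) weight 1/80
  (W=1, Y=1, U=4, Z=3, X=0) weight 1/160
  … 24 more
Group by Z:
  weight(Z=2) = 9/64
  weight(Z=3) = 7/64
Total weight = 9/64 + 7/64 = 1/4
P(Z=2 | obs) = 9/64 / 1/4 = 9/16
P(Z=3 | obs) = 7/64 / 1/4 = 7/16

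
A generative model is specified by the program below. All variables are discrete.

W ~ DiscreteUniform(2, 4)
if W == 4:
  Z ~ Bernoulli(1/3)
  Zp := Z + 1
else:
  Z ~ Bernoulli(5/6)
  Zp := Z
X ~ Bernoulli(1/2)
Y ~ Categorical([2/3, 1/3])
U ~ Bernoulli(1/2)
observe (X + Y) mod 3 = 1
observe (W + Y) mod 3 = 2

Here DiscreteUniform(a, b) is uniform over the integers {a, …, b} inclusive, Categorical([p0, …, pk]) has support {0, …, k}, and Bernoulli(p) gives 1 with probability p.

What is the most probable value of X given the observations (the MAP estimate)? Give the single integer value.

Enumerate traces; 8 have nonzero weight after conditioning:
  (W=2, Z=0, X=1, Y=0, U=0) weight 1/108
  (W=2, Z=0, X=1, Y=0, U=1) weight 1/108
  (W=2, Z=1, X=1, Y=0, U=0) weight 5/108
  (W=2, Z=1, X=1, Y=0, U=1) weight 5/108
  (W=4, Z=0, X=0, Y=1, U=0) weight 1/54
  (W=4, Z=0, X=0, Y=1, U=1) weight 1/54
  (W=4, Z=1, X=0, Y=1, U=0) weight 1/108
  (W=4, Z=1, X=0, Y=1, U=1) weight 1/108
Group by X:
  weight(X=0) = 1/18
  weight(X=1) = 1/9
Total weight = 1/18 + 1/9 = 1/6
P(X=0 | obs) = 1/18 / 1/6 = 1/3
P(X=1 | obs) = 1/9 / 1/6 = 2/3
argmax = 1

argmax_v P(X = v | obs) = 1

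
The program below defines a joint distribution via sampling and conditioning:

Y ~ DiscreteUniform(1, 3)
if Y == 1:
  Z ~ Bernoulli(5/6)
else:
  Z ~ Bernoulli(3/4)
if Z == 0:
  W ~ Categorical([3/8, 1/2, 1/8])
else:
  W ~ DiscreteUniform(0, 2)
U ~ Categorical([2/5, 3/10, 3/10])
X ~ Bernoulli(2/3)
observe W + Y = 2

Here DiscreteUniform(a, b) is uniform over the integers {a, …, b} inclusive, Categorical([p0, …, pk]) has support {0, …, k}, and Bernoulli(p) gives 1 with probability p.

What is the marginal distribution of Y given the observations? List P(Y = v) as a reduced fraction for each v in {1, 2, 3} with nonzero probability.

Enumerate traces; 24 have nonzero weight after conditioning:
  (Y=1, Z=0, W=1, U=0, X=0) weight 1/270
  (Y=1, Z=0, W=1, U=0, X=1) weight 1/135
  (Y=1, Z=0, W=1, U=1, X=0) weight 1/360
  (Y=1, Z=0, W=1, U=1, X=1) weight 1/180
  (Y=1, Z=0, W=1, U=2, X=0) weight 1/360
  (Y=1, Z=0, W=1, U=2, X=1) weight 1/180
  (Y=1, Z=1, W=1, U=0, X=0) weight 1/81
  (Y=1, Z=1, W=1, U=0, X=1) weight 2/81
  (Y=2, Z=0, W=0, U=0, X=0) weight 1/240
  … 15 more
Group by Y:
  weight(Y=1) = 13/108
  weight(Y=2) = 11/96
Total weight = 13/108 + 11/96 = 203/864
P(Y=1 | obs) = 13/108 / 203/864 = 104/203
P(Y=2 | obs) = 11/96 / 203/864 = 99/203

P(Y=1) = 104/203, P(Y=2) = 99/203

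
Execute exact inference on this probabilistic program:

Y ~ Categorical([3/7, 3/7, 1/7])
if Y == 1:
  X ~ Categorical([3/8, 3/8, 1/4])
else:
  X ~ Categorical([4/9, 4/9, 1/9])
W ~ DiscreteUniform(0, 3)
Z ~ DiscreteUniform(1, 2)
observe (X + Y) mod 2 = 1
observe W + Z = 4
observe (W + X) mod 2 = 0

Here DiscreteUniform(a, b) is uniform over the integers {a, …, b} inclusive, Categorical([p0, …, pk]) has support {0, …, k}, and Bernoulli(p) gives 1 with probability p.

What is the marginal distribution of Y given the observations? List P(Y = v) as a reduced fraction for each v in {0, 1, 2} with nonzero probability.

P(Y=0) = 96/263, P(Y=1) = 135/263, P(Y=2) = 32/263

Enumerate traces; 4 have nonzero weight after conditioning:
  (Y=0, X=1, W=3, Z=1) weight 1/42
  (Y=1, X=0, W=2, Z=2) weight 9/448
  (Y=1, X=2, W=2, Z=2) weight 3/224
  (Y=2, X=1, W=3, Z=1) weight 1/126
Group by Y:
  weight(Y=0) = 1/42
  weight(Y=1) = 15/448
  weight(Y=2) = 1/126
Total weight = 1/42 + 15/448 + 1/126 = 263/4032
P(Y=0 | obs) = 1/42 / 263/4032 = 96/263
P(Y=1 | obs) = 15/448 / 263/4032 = 135/263
P(Y=2 | obs) = 1/126 / 263/4032 = 32/263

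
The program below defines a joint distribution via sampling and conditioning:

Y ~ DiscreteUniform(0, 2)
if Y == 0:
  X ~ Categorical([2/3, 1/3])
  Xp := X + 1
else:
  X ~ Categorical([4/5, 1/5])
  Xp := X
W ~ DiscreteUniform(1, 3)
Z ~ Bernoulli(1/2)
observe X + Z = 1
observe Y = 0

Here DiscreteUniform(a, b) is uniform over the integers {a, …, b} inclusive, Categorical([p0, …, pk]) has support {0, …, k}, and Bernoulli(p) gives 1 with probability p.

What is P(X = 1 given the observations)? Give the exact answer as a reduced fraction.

P(X = 1 | obs) = 1/3

Enumerate traces; 6 have nonzero weight after conditioning:
  (Y=0, X=0, W=1, Z=1) weight 1/27
  (Y=0, X=0, W=2, Z=1) weight 1/27
  (Y=0, X=0, W=3, Z=1) weight 1/27
  (Y=0, X=1, W=1, Z=0) weight 1/54
  (Y=0, X=1, W=2, Z=0) weight 1/54
  (Y=0, X=1, W=3, Z=0) weight 1/54
Group by X:
  weight(X=0) = 1/9
  weight(X=1) = 1/18
Total weight = 1/9 + 1/18 = 1/6
P(X=0 | obs) = 1/9 / 1/6 = 2/3
P(X=1 | obs) = 1/18 / 1/6 = 1/3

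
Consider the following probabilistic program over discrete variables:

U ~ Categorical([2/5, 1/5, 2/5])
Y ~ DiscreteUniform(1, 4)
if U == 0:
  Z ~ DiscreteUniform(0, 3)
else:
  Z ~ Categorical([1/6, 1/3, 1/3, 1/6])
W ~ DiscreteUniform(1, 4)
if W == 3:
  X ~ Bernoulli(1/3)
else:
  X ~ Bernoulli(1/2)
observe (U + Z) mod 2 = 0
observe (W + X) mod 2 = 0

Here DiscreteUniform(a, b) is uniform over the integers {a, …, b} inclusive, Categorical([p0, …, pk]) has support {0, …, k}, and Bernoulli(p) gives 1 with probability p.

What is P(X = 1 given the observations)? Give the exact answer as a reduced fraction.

Enumerate traces; 96 have nonzero weight after conditioning:
  (U=0, Y=1, Z=0, W=1, X=1) weight 1/320
  (U=0, Y=1, Z=0, W=2, X=0) weight 1/320
  (U=0, Y=1, Z=0, W=3, X=1) weight 1/480
  (U=0, Y=1, Z=0, W=4, X=0) weight 1/320
  (U=0, Y=1, Z=2, W=1, X=1) weight 1/320
  (U=0, Y=1, Z=2, W=2, X=0) weight 1/320
  (U=0, Y=1, Z=2, W=3, X=1) weight 1/480
  (U=0, Y=1, Z=2, W=4, X=0) weight 1/320
  … 88 more
Group by X:
  weight(X=0) = 1/8
  weight(X=1) = 5/48
Total weight = 1/8 + 5/48 = 11/48
P(X=0 | obs) = 1/8 / 11/48 = 6/11
P(X=1 | obs) = 5/48 / 11/48 = 5/11

P(X = 1 | obs) = 5/11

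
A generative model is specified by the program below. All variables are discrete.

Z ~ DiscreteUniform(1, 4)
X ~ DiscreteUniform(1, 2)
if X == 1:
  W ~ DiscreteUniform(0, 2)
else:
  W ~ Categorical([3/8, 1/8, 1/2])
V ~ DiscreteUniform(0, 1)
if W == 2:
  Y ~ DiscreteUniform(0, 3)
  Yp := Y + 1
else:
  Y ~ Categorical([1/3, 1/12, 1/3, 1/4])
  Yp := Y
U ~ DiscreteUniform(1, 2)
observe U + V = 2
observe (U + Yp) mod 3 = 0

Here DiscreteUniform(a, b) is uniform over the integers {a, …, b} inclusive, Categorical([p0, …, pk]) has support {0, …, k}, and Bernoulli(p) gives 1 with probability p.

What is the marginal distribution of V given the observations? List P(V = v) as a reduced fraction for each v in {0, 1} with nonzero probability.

Enumerate traces; 56 have nonzero weight after conditioning:
  (Z=1, X=1, W=0, V=0, Y=1, U=2) weight 1/1152
  (Z=1, X=1, W=0, V=1, Y=2, U=1) weight 1/288
  (Z=1, X=1, W=1, V=0, Y=1, U=2) weight 1/1152
  (Z=1, X=1, W=1, V=1, Y=2, U=1) weight 1/288
  (Z=1, X=1, W=2, V=0, Y=0, U=2) weight 1/384
  (Z=1, X=1, W=2, V=0, Y=3, U=2) weight 1/384
  (Z=1, X=1, W=2, V=1, Y=1, U=1) weight 1/384
  (Z=1, X=2, W=0, V=0, Y=1, U=2) weight 1/1024
  … 48 more
Group by V:
  weight(V=0) = 37/576
  weight(V=1) = 43/576
Total weight = 37/576 + 43/576 = 5/36
P(V=0 | obs) = 37/576 / 5/36 = 37/80
P(V=1 | obs) = 43/576 / 5/36 = 43/80

P(V=0) = 37/80, P(V=1) = 43/80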